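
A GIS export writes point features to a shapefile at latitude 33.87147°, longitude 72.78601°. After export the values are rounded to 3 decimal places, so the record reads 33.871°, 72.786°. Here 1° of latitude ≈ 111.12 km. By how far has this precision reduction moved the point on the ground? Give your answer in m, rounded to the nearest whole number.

The latitude changed by +0.00047° and the longitude by +0.00001°.
N–S: 0.00047° × 111120 m/° = 52.2264 m.
E–W at 33.871°: 0.00001° × 111120 × cos 33.871° = 0.00001 × 111120 × 0.8303 ≈ 0.922623 m.
Combined displacement = (52.2264² + 0.922623²)^½ ≈ 52.2345 m.

52 m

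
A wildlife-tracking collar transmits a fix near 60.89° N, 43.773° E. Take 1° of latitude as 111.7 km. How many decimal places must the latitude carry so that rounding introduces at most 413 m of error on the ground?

One degree of latitude covers 111700 m.
With N decimal places the half-ulp bound is 0.5·10⁻ᴺ°, or 0.5·10⁻ᴺ × 111700 m on the ground.
Need 0.5 × 111700 × 10⁻ᴺ ≤ 413 → 10⁻ᴺ ≤ 7.395e-03, so N ≥ 2.13.
At 2 places the error can reach 558 m, but 3 places keeps it to 55.9 m.

3 decimal places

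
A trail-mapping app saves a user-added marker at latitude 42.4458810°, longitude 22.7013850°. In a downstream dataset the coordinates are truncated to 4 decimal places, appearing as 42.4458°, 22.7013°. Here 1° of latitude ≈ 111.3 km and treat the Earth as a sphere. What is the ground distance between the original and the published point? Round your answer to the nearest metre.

11 metres

The latitude changed by +0.0000810° and the longitude by +0.0000850°.
N–S: 0.0000810° × 111300 m/° = 9.0153 m.
East–west at this latitude: 0.0000850° × 111300 × cos 42.4458° ≈ 0.0000850 × 82130.1 = 6.98106 m.
Hypotenuse of the two orthogonal shifts: √(9.0153² + 6.98106²) = 11.4022 m.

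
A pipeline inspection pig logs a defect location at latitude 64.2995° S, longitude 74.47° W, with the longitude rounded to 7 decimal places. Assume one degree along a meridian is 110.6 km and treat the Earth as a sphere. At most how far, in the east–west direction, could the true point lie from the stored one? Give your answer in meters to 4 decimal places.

Rounding to 7 decimal places leaves the longitude within ±5e-08° of the true value.
At latitude 64.2995° a degree of longitude spans 110600 m × cos 64.2995° = 110600 × 0.4337 ≈ 47963.6 m.
Maximum E–W displacement: 5e-08 × 47963.6 = 0.00239818 m.

0.0024 meters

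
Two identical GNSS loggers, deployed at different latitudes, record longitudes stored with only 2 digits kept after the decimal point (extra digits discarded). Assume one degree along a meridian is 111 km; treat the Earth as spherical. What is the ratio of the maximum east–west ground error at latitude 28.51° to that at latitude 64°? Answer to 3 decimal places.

Truncating at 2 decimal places can drop up to a full unit in the last place, so the longitude may be off by as much as 0.01°.
Error at 28.51° = 0.01° × 111000 × cos 28.51° ≈ 1110 × 0.8787 = 975.39 m.
At 64°: 0.01° × 111000 × cos 64° = 0.01 × 111000 × 0.4384 ≈ 486.59 m.
Ratio: 975.39 / 486.59 = cos 28.51° / cos 64° ≈ 2.0045.

2.005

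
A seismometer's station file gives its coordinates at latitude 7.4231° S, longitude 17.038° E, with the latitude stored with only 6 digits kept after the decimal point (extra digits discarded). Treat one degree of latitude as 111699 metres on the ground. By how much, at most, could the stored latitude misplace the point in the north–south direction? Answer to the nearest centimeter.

Truncating at 6 decimal places can drop up to a full unit in the last place, so the latitude may be off by as much as 1e-06°.
So the N–S error is at most 1e-06 × 111699 = 0.111699 m.
That is 0.111699 m = 11.17 cm.

11 centimeters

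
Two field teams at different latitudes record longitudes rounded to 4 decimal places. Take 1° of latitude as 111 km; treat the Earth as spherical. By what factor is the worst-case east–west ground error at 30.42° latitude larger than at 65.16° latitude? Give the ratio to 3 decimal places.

Rounding to 4 decimal places leaves the longitude within ±5e-05° of the true value.
At 30.42°: 5e-05° × 111000 × cos 30.42° = 5e-05 × 111000 × 0.8623 ≈ 4.786 m.
Error at 65.16° = 5e-05° × 111000 × cos 65.16° ≈ 5.55 × 0.4201 = 2.3315 m.
Ratio: 4.786 / 2.3315 = cos 30.42° / cos 65.16° ≈ 2.0528.

2.053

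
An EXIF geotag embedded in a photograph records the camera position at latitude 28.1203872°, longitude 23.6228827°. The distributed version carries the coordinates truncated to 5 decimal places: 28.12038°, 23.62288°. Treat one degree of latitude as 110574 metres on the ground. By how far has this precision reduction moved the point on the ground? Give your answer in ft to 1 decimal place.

2.8 ft

Δlat = 28.1203872 − 28.12038 = +0.0000072°; Δlon = 23.6228827 − 23.62288 = +0.0000027°.
North–south shift: 0.0000072 × 110574 = 0.796133 m.
E–W at 28.1204°: 0.0000027° × 110574 × cos 28.1204° = 0.0000027 × 110574 × 0.8820 ≈ 0.263309 m.
Combined displacement = (0.796133² + 0.263309²)^½ ≈ 0.838546 m.
Converting: 0.838546 m × 3.2808 ft/m ≈ 2.7511 ft.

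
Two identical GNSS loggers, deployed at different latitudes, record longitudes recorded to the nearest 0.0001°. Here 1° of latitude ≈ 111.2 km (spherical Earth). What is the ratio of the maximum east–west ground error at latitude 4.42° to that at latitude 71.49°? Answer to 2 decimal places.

3.14

Rounding to 4 decimal places leaves the longitude within ±5e-05° of the true value.
Error at 4.42° = 5e-05° × 111200 × cos 4.42° ≈ 5.56 × 0.9970 = 5.5435 m.
At 71.49°: 5e-05° × 111200 × cos 71.49° = 5e-05 × 111200 × 0.3175 ≈ 1.7651 m.
Ratio: 5.5435 / 1.7651 = cos 4.42° / cos 71.49° ≈ 3.1405.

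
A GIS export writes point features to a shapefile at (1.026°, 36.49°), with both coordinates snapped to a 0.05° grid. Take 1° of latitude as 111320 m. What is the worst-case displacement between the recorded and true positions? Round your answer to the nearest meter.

With a 0.05° grid the true value lies within half a step, ±0.05°/2 = ±0.025°, of the stored one.
N–S: 0.025° × 111320 m/° = 2783 m.
E–W at 1.026°: 0.025° × 111320 × cos 1.026° = 0.025 × 111320 × 0.9998 ≈ 2782.55 m.
Worst case both components are at the extreme and orthogonal: √(2783² + 2782.55²) ≈ 3935.44 m.

3935 meters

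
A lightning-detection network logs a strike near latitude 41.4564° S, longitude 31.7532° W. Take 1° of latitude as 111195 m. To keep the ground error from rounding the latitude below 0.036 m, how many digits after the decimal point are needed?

7 decimal places

One degree of latitude covers 111195 m.
Rounding to N decimal places gives at most 0.5 × 10⁻ᴺ degrees of error, i.e. 0.5 × 10⁻ᴺ × 111195 m.
Setting 55597.5 × 10⁻ᴺ ≤ 0.036 gives 10ᴺ ≥ 1.544e+06, i.e. N ≥ 6.19.
At 6 places the error can reach 0.0556 m, but 7 places keeps it to 0.00556 m.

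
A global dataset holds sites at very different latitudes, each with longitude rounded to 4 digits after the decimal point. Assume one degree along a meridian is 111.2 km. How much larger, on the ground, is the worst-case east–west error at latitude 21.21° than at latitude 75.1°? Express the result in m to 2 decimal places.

3.75 m

Rounding to 4 decimal places leaves the longitude within ±5e-05° of the true value.
Error at 21.21° = 5e-05° × 111200 × cos 21.21° ≈ 5.56 × 0.9323 = 5.1834 m.
Error at 75.1° = 5e-05° × 111200 × cos 75.1° ≈ 5.56 × 0.2571 = 1.4297 m.
Difference: 5.1834 − 1.4297 = 3.7537 m.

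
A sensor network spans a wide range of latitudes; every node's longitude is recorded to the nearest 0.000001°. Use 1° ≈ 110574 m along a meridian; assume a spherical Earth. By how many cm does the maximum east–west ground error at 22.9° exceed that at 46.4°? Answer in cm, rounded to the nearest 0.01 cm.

1.28 cm

Rounding to 6 decimal places leaves the longitude within ±5e-07° of the true value.
Error at 22.9° = 5e-07° × 110574 × cos 22.9° ≈ 0.055287 × 0.9212 = 0.05093 m.
Error at 46.4° = 5e-07° × 110574 × cos 46.4° ≈ 0.055287 × 0.6896 = 0.038127 m.
So the lower-latitude error exceeds the higher by 0.05093 − 0.038127 = 0.012803 m.
That is 0.0128026 m = 1.2803 cm.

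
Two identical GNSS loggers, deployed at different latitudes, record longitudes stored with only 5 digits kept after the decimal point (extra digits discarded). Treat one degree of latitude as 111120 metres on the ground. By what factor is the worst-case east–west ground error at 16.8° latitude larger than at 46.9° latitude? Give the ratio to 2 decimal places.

1.40

Truncating at 5 decimal places can drop up to a full unit in the last place, so the longitude may be off by as much as 1e-05°.
At 16.8°: 1e-05° × 111120 × cos 16.8° = 1e-05 × 111120 × 0.9573 ≈ 1.0638 m.
Error at 46.9° = 1e-05° × 111120 × cos 46.9° ≈ 1.1112 × 0.6833 = 0.75925 m.
Ratio: 1.0638 / 0.75925 = cos 16.8° / cos 46.9° ≈ 1.4011.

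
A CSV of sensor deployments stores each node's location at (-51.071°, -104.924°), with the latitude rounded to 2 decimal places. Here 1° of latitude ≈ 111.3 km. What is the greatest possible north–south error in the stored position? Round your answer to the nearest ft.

Rounding to 2 decimal places leaves the latitude within ±0.005° of the true value.
Along the meridian that is 0.005° × 111300 m/° = 556.5 m.
Converting: 556.5 m × 3.2808 ft/m ≈ 1825.8 ft.

1826 ft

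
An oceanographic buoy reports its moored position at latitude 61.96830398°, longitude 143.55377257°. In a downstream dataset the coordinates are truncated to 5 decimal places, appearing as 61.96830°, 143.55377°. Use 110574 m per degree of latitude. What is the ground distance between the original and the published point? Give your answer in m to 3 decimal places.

0.460 m

The latitude changed by +0.00000398° and the longitude by +0.00000257°.
N–S: 0.00000398° × 110574 m/° = 0.440085 m.
E–W at 61.9683°: 0.00000257° × 110574 × cos 61.9683° = 0.00000257 × 110574 × 0.4700 ≈ 0.133551 m.
Hypotenuse of the two orthogonal shifts: √(0.440085² + 0.133551²) = 0.459902 m.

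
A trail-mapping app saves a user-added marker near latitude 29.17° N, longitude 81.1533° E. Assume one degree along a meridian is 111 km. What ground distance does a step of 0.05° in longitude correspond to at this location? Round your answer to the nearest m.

0.05° of longitude at 29.17° is 0.05 × 111000 × cos 29.17° ≈ 0.05 × 96922.7 = 4846.13 m.

4846 m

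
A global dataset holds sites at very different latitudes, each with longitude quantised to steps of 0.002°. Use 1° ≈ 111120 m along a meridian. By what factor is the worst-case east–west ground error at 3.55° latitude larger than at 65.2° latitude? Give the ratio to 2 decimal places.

2.38

With a 0.002° grid the true value lies within half a step, ±0.002°/2 = ±0.001°, of the stored one.
Error at 3.55° = 0.001° × 111120 × cos 3.55° ≈ 111.12 × 0.9981 = 110.91 m.
At 65.2°: 0.001° × 111120 × cos 65.2° = 0.001 × 111120 × 0.4195 ≈ 46.61 m.
The ratio reduces to cos 3.55° / cos 65.2° = 0.9981/0.4195 ≈ 2.3795.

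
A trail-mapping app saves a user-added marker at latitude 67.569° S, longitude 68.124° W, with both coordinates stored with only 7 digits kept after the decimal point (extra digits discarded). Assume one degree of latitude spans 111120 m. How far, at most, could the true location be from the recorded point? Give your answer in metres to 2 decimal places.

0.01 metres

Truncating at 7 decimal places can drop up to a full unit in the last place, so each coordinate may be off by as much as 1e-07°.
N–S: 1e-07° × 111120 m/° = 0.011112 m.
Longitude error → 1e-07 × 111120 × cos 67.569° = 1e-07 × 111120 × 0.3816 ≈ 0.00424001 m.
Combining orthogonally: (0.011112² + 0.00424001²)^½ ≈ 0.0118935 m.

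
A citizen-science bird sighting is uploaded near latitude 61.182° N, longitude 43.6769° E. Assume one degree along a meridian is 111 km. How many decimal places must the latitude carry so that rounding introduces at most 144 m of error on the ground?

3 decimal places

One degree of latitude covers 111000 m.
Rounding to N decimal places gives at most 0.5 × 10⁻ᴺ degrees of error, i.e. 0.5 × 10⁻ᴺ × 111000 m.
Setting 55500 × 10⁻ᴺ ≤ 144 gives 10ᴺ ≥ 385.4, i.e. N ≥ 2.59.
At 2 places the error can reach 555 m, but 3 places keeps it to 55.5 m.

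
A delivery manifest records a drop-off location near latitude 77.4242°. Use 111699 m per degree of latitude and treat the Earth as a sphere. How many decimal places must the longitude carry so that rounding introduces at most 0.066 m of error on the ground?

At 77.4242° one degree of longitude covers 111699 × cos 77.4242° ≈ 111699 × 0.2177 ≈ 24320.3 m.
Rounding to N decimal places gives at most 0.5 × 10⁻ᴺ degrees of error, i.e. 0.5 × 10⁻ᴺ × 24320.3 m.
Need 0.5 × 24320.3 × 10⁻ᴺ ≤ 0.066 → 10⁻ᴺ ≤ 5.428e-06, so N ≥ 5.27.
So 6 decimal places suffice (0.0122 m); 5 would allow up to 0.122 m.

6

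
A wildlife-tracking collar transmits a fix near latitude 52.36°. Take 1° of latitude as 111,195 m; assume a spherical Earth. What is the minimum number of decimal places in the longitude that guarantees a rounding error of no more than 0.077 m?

6 decimal places

At 52.36° one degree of longitude covers 111195 × cos 52.36° ≈ 111195 × 0.6107 ≈ 67906.6 m.
With N decimal places the half-ulp bound is 0.5·10⁻ᴺ°, or 0.5·10⁻ᴺ × 67906.6 m on the ground.
Setting 33953.3 × 10⁻ᴺ ≤ 0.077 gives 10ᴺ ≥ 4.41e+05, i.e. N ≥ 5.64.
At 5 places the error can reach 0.34 m, but 6 places keeps it to 0.034 m.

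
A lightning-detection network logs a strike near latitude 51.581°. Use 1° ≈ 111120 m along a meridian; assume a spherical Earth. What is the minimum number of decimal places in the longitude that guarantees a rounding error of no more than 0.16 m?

At 51.581° one degree of longitude covers 111120 × cos 51.581° ≈ 111120 × 0.6214 ≈ 69050.8 m.
With N decimal places the half-ulp bound is 0.5·10⁻ᴺ°, or 0.5·10⁻ᴺ × 69050.8 m on the ground.
Setting 34525.4 × 10⁻ᴺ ≤ 0.16 gives 10ᴺ ≥ 2.158e+05, i.e. N ≥ 5.33.
At 5 places the error can reach 0.345 m, but 6 places keeps it to 0.0345 m.

6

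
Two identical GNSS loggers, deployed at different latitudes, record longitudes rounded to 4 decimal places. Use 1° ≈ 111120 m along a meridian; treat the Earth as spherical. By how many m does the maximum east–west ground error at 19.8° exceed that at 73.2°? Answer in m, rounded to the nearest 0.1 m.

3.6 m

Rounding to 4 decimal places leaves the longitude within ±5e-05° of the true value.
At 19.8°: 5e-05° × 111120 × cos 19.8° = 5e-05 × 111120 × 0.9409 ≈ 5.2275 m.
At 73.2°: 5e-05° × 111120 × cos 73.2° = 5e-05 × 111120 × 0.2890 ≈ 1.6059 m.
Difference: 5.2275 − 1.6059 = 3.6217 m.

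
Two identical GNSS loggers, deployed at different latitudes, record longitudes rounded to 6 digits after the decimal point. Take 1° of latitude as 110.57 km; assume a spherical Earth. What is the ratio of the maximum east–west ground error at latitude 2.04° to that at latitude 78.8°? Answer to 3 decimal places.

Rounding to 6 decimal places leaves the longitude within ±5e-07° of the true value.
At 2.04°: 5e-07° × 110570 × cos 2.04° = 5e-07 × 110570 × 0.9994 ≈ 0.05525 m.
Error at 78.8° = 5e-07° × 110570 × cos 78.8° ≈ 0.055285 × 0.1942 = 0.010738 m.
Ratio: 0.05525 / 0.010738 = cos 2.04° / cos 78.8° ≈ 5.1452.

5.145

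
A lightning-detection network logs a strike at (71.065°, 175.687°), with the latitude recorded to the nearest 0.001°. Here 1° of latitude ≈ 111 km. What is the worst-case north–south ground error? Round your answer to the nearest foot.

Rounding to 3 decimal places leaves the latitude within ±0.0005° of the true value.
North–south distance: 0.0005° × 111000 m/° = 55.5 m.
Converting: 55.5 m × 3.2808 ft/m ≈ 182.09 ft.

182 feet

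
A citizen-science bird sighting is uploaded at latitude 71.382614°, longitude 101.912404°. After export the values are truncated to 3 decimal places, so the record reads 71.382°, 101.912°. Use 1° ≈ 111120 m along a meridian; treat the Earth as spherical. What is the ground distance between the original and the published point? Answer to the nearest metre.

Δlat = 71.382614 − 71.382 = +0.000614°; Δlon = 101.912404 − 101.912 = +0.000404°.
N–S: 0.000614° × 111120 m/° = 68.2277 m.
East–west at this latitude: 0.000404° × 111120 × cos 71.382° ≈ 0.000404 × 35475.8 = 14.3322 m.
Combined displacement = (68.2277² + 14.3322²)^½ ≈ 69.7168 m.

70 metres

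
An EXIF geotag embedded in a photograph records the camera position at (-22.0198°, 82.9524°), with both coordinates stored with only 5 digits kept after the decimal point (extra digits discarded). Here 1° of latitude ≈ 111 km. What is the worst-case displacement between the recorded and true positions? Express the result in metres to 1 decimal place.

1.5 metres

Truncating at 5 decimal places can drop up to a full unit in the last place, so each coordinate may be off by as much as 1e-05°.
N–S: 1e-05° × 111000 m/° = 1.11 m.
East–west component at 22.0198°: 1e-05° × 111000 × cos 22.0198° ≈ 1e-05 × 102903 ≈ 1.02903 m.
The two errors are perpendicular, so the maximum displacement is √(1.11² + 1.02903²) ≈ 1.51361 m.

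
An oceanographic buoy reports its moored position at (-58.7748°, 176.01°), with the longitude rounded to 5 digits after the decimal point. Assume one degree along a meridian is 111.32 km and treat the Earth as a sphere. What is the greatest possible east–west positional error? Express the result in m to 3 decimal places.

0.289 m

Rounding to 5 decimal places leaves the longitude within ±5e-06° of the true value.
One degree of longitude at 58.7748° is 111320 × cos 58.7748° ≈ 111320 × 0.5184 = 57708.6 m.
East–west error: 5e-06° × 57708.6 m/° ≈ 0.288543 m.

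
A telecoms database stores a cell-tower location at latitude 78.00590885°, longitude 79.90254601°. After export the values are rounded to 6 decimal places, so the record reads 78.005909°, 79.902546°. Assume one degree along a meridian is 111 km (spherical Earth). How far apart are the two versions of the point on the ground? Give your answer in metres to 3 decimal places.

The latitude changed by -0.00000015° and the longitude by +0.00000001°.
N–S: -0.00000015° × 111000 m/° = -0.01665 m.
East–west at this latitude: 0.00000001° × 111000 × cos 78.0059° ≈ 0.00000001 × 23067 = 0.00023067 m.
Hypotenuse of the two orthogonal shifts: √(0.01665² + 0.00023067²) = 0.0166516 m.

0.017 metres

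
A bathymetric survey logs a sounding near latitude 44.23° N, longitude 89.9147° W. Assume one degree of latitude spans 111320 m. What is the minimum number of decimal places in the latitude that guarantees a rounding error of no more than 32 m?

4 decimal places

One degree of latitude covers 111320 m.
N decimal places → at most half a unit in the last place, 0.5 × 10⁻ᴺ° = 111320/2 × 10⁻ᴺ m.
Need 0.5 × 111320 × 10⁻ᴺ ≤ 32 → 10⁻ᴺ ≤ 5.749e-04, so N ≥ 3.24.
N = 3 would give 55.7 m (too coarse); N = 4 gives 5.57 m ≤ 32 m.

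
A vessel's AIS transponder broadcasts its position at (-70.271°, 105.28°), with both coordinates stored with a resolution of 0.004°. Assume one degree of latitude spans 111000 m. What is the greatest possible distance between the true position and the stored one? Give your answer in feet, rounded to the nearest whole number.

With a 0.004° grid the true value lies within half a step, ±0.004°/2 = ±0.002°, of the stored one.
Latitude error → 0.002 × 111000 = 222 m along the meridian.
Longitude error → 0.002 × 111000 × cos 70.271° = 0.002 × 111000 × 0.3376 ≈ 74.9409 m.
Combining orthogonally: (222² + 74.9409²)^½ ≈ 234.308 m.
In feet: 234.308 m ÷ 0.3048 ≈ 768.73 ft.

769 feet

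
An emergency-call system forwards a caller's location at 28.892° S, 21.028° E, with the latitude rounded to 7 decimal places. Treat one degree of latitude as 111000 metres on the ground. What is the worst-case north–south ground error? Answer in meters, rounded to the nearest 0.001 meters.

0.006 meters

Rounding to 7 decimal places leaves the latitude within ±5e-08° of the true value.
Along the meridian that is 5e-08° × 111000 m/° = 0.00555 m.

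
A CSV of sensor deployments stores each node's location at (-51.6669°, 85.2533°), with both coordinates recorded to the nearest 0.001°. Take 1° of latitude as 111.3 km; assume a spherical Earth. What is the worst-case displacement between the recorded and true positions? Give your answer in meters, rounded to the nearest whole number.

Rounding to 3 decimal places leaves each coordinate within ±0.0005° of the true value.
North–south component: 0.0005° × 111300 = 55.65 m.
East–west component at 51.6669°: 0.0005° × 111300 × cos 51.6669° ≈ 0.0005 × 69031.9 ≈ 34.5159 m.
Worst case both components are at the extreme and orthogonal: √(55.65² + 34.5159²) ≈ 65.4849 m.

65 meters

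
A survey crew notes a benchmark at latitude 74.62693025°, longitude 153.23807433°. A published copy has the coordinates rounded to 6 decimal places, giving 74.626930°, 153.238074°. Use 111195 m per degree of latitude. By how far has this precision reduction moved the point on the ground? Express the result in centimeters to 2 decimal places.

Δlat = 74.62693025 − 74.626930 = +0.00000025°; Δlon = 153.23807433 − 153.238074 = +0.00000033°.
N–S: 0.00000025° × 111195 m/° = 0.0277987 m.
E–W at 74.6269°: 0.00000033° × 111195 × cos 74.6269° = 0.00000033 × 111195 × 0.2651 ≈ 0.00972778 m.
Hypotenuse of the two orthogonal shifts: √(0.0277987² + 0.00972778²) = 0.0294517 m.
That is 0.0294517 m = 2.9452 cm.

2.95 centimeters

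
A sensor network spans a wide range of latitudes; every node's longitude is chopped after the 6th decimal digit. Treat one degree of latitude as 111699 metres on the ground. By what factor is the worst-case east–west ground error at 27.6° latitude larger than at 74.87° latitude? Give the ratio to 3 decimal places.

Truncating at 6 decimal places can drop up to a full unit in the last place, so the longitude may be off by as much as 1e-06°.
At 27.6°: 1e-06° × 111699 × cos 27.6° = 1e-06 × 111699 × 0.8862 ≈ 0.098988 m.
Error at 74.87° = 1e-06° × 111699 × cos 74.87° ≈ 0.1117 × 0.2610 = 0.029155 m.
The ratio reduces to cos 27.6° / cos 74.87° = 0.8862/0.2610 ≈ 3.3953.

3.395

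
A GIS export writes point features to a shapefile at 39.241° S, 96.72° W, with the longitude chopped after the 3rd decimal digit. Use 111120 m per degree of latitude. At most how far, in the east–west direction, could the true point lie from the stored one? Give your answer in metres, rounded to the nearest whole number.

Truncating at 3 decimal places can drop up to a full unit in the last place, so the longitude may be off by as much as 0.001°.
At latitude 39.241° a degree of longitude spans 111120 m × cos 39.241° = 111120 × 0.7745 ≈ 86061.6 m.
East–west error: 0.001° × 86061.6 m/° ≈ 86.0616 m.

86 metres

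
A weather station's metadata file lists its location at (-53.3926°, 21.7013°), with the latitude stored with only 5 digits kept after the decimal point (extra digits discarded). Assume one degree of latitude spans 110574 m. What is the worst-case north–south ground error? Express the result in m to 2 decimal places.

Truncating at 5 decimal places can drop up to a full unit in the last place, so the latitude may be off by as much as 1e-05°.
Along the meridian that is 1e-05° × 110574 m/° = 1.10574 m.

1.11 m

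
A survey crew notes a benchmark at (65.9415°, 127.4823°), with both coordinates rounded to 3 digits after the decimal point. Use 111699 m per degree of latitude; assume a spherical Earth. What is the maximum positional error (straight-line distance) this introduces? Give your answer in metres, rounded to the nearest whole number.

60 metres

Rounding to 3 decimal places leaves each coordinate within ±0.0005° of the true value.
Latitude error → 0.0005 × 111699 = 55.8495 m along the meridian.
E–W at 65.9415°: 0.0005° × 111699 × cos 65.9415° = 0.0005 × 111699 × 0.4077 ≈ 22.7681 m.
The two errors are perpendicular, so the maximum displacement is √(55.8495² + 22.7681²) ≈ 60.3121 m.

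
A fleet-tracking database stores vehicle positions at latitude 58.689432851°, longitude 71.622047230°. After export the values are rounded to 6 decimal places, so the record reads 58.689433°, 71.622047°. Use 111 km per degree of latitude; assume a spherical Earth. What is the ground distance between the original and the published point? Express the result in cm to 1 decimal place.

2.1 cm

The latitude changed by -0.000000149° and the longitude by +0.000000230°.
N–S: -0.000000149° × 111000 m/° = -0.016539 m.
East–west at this latitude: 0.000000230° × 111000 × cos 58.6894° ≈ 0.000000230 × 57684.1 = 0.0132673 m.
Distance: √(0.016539² + 0.0132673²) ≈ 0.0212029 m.
That is 0.0212029 m = 2.1203 cm.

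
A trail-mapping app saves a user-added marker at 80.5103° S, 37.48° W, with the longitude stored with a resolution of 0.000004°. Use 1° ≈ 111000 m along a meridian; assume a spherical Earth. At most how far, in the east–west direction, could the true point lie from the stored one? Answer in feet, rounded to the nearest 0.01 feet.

0.12 feet

With a 0.000004° grid the true value lies within half a step, ±0.000004°/2 = ±2e-06°, of the stored one.
Parallels shrink by cos φ, so at 80.5103° a degree of longitude is 111000 × 0.1649 ≈ 18300.6 m.
East–west error: 2e-06° × 18300.6 m/° ≈ 0.0366012 m.
In feet: 0.0366012 m ÷ 0.3048 ≈ 0.12008 ft.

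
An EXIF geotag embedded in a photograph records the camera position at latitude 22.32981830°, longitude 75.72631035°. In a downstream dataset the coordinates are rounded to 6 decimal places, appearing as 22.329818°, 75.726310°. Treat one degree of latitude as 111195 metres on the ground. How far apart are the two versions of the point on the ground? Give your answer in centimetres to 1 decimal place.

4.9 centimetres

Δlat = 22.32981830 − 22.329818 = +0.00000030°; Δlon = 75.72631035 − 75.726310 = +0.00000035°.
N–S: 0.00000030° × 111195 m/° = 0.0333585 m.
E–W at 22.3298°: 0.00000035° × 111195 × cos 22.3298° = 0.00000035 × 111195 × 0.9250 ≈ 0.0359999 m.
Distance: √(0.0333585² + 0.0359999²) ≈ 0.0490793 m.
That is 0.0490793 m = 4.9079 cm.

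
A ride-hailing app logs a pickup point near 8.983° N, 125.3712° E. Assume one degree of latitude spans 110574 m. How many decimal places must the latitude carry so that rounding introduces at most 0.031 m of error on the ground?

7

One degree of latitude covers 110574 m.
Rounding to N decimal places gives at most 0.5 × 10⁻ᴺ degrees of error, i.e. 0.5 × 10⁻ᴺ × 110574 m.
Need 0.5 × 110574 × 10⁻ᴺ ≤ 0.031 → 10⁻ᴺ ≤ 5.607e-07, so N ≥ 6.25.
At 6 places the error can reach 0.0553 m, but 7 places keeps it to 0.00553 m.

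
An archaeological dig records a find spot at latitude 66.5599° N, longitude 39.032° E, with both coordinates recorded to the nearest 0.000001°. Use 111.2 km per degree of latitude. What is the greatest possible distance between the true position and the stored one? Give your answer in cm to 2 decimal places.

5.98 cm

Rounding to 6 decimal places leaves each coordinate within ±5e-07° of the true value.
N–S: 5e-07° × 111200 m/° = 0.0556 m.
East–west component at 66.5599°: 5e-07° × 111200 × cos 66.5599° ≈ 5e-07 × 44234.3 ≈ 0.0221171 m.
Combining orthogonally: (0.0556² + 0.0221171²)^½ ≈ 0.0598375 m.
That is 0.0598375 m = 5.9838 cm.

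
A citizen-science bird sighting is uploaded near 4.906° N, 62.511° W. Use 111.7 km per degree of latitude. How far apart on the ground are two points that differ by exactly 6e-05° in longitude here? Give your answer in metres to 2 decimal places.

6.68 metres

6e-05° of longitude at 4.906° is 6e-05 × 111700 × cos 4.906° ≈ 6e-05 × 111291 = 6.67745 m.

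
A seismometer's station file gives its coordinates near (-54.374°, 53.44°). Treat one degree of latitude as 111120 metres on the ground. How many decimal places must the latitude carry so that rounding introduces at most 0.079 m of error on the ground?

One degree of latitude covers 111120 m.
Rounding to N decimal places gives at most 0.5 × 10⁻ᴺ degrees of error, i.e. 0.5 × 10⁻ᴺ × 111120 m.
Setting 55560 × 10⁻ᴺ ≤ 0.079 gives 10ᴺ ≥ 7.033e+05, i.e. N ≥ 5.85.
So 6 decimal places suffice (0.0556 m); 5 would allow up to 0.556 m.

6 decimal places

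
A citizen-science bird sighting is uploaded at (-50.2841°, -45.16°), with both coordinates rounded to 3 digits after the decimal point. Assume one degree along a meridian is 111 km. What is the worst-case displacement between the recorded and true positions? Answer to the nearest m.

66 m

Rounding to 3 decimal places leaves each coordinate within ±0.0005° of the true value.
Latitude error → 0.0005 × 111000 = 55.5 m along the meridian.
East–west component at 50.2841°: 0.0005° × 111000 × cos 50.2841° ≈ 0.0005 × 70926.9 ≈ 35.4635 m.
The two errors are perpendicular, so the maximum displacement is √(55.5² + 35.4635²) ≈ 65.8628 m.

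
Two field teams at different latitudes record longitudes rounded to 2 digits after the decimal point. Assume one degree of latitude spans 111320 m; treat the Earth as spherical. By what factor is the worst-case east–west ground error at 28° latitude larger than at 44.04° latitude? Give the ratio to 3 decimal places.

Rounding to 2 decimal places leaves the longitude within ±0.005° of the true value.
Error at 28° = 0.005° × 111320 × cos 28° ≈ 556.6 × 0.8829 = 491.45 m.
At 44.04°: 0.005° × 111320 × cos 44.04° = 0.005 × 111320 × 0.7189 ≈ 400.11 m.
The ratio reduces to cos 28° / cos 44.04° = 0.8829/0.7189 ≈ 1.2283.

1.228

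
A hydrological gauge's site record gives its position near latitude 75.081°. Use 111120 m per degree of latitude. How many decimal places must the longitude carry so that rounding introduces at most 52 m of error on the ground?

3

At 75.081° one degree of longitude covers 111120 × cos 75.081° ≈ 111120 × 0.2575 ≈ 28608.2 m.
Rounding to N decimal places gives at most 0.5 × 10⁻ᴺ degrees of error, i.e. 0.5 × 10⁻ᴺ × 28608.2 m.
Need 0.5 × 28608.2 × 10⁻ᴺ ≤ 52 → 10⁻ᴺ ≤ 3.635e-03, so N ≥ 2.44.
So 3 decimal places suffice (14.3 m); 2 would allow up to 143 m.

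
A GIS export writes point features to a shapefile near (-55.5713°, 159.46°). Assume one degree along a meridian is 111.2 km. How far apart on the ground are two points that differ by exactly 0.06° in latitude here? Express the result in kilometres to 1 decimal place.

6.7 kilometres

0.06° × 111200 m/° = 6672 m.
That is 6672 m = 6.672 km.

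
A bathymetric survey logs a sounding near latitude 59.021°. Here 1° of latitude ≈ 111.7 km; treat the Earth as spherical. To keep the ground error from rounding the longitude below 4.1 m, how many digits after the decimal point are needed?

At 59.021° one degree of longitude covers 111700 × cos 59.021° ≈ 111700 × 0.5147 ≈ 57494.7 m.
N decimal places → at most half a unit in the last place, 0.5 × 10⁻ᴺ° = 57494.7/2 × 10⁻ᴺ m.
Need 0.5 × 57494.7 × 10⁻ᴺ ≤ 4.1 → 10⁻ᴺ ≤ 1.426e-04, so N ≥ 3.85.
N = 3 would give 28.7 m (too coarse); N = 4 gives 2.87 m ≤ 4.1 m.

4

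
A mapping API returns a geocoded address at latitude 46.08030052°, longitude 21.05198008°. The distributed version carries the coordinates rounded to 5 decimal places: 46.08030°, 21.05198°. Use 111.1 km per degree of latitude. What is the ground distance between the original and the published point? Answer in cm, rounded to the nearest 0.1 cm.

5.8 cm

The latitude changed by +0.00000052° and the longitude by +0.00000008°.
N–S: 0.00000052° × 111100 m/° = 0.057772 m.
East–west at this latitude: 0.00000008° × 111100 × cos 46.0803° ≈ 0.00000008 × 77064.5 = 0.00616516 m.
Distance: √(0.057772² + 0.00616516²) ≈ 0.0581 m.
That is 0.0581 m = 5.81 cm.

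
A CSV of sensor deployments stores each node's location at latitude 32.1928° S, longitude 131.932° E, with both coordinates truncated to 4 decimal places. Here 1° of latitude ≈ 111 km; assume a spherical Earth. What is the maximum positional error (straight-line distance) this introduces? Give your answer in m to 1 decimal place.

14.5 m

Truncating at 4 decimal places can drop up to a full unit in the last place, so each coordinate may be off by as much as 0.0001°.
North–south component: 0.0001° × 111000 = 11.1 m.
E–W at 32.1928°: 0.0001° × 111000 × cos 32.1928° = 0.0001 × 111000 × 0.8463 ≈ 9.39349 m.
Worst case both components are at the extreme and orthogonal: √(11.1² + 9.39349²) ≈ 14.5412 m.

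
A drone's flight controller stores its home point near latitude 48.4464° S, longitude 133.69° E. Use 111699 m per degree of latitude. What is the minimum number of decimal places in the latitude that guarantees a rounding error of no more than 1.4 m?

5

One degree of latitude covers 111699 m.
With N decimal places the half-ulp bound is 0.5·10⁻ᴺ°, or 0.5·10⁻ᴺ × 111699 m on the ground.
Need 0.5 × 111699 × 10⁻ᴺ ≤ 1.4 → 10⁻ᴺ ≤ 2.507e-05, so N ≥ 4.60.
At 4 places the error can reach 5.58 m, but 5 places keeps it to 0.558 m.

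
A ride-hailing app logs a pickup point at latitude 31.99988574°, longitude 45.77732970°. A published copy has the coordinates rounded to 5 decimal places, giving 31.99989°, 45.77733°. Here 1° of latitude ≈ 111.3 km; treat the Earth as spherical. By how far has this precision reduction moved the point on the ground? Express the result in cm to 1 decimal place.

The latitude changed by -0.00000426° and the longitude by -0.00000030°.
N–S: -0.00000426° × 111300 m/° = -0.474138 m.
East–west at this latitude: -0.00000030° × 111300 × cos 31.9999° ≈ -0.00000030 × 94387.9 = -0.0283164 m.
Combined displacement = (0.474138² + 0.0283164²)^½ ≈ 0.474983 m.
That is 0.474983 m = 47.498 cm.

47.5 cm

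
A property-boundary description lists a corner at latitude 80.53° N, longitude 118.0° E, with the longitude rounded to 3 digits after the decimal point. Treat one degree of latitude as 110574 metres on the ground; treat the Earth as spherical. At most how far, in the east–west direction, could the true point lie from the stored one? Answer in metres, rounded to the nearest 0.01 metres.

9.10 metres

Rounding to 3 decimal places leaves the longitude within ±0.0005° of the true value.
At latitude 80.53° a degree of longitude spans 110574 m × cos 80.53° = 110574 × 0.1645 ≈ 18192.9 m.
So at most 0.0005° × 18192.9 ≈ 9.09643 m east–west.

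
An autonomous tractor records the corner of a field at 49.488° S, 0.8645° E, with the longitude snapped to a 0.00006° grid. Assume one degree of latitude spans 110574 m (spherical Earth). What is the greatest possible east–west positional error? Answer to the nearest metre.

With a 0.00006° grid the true value lies within half a step, ±0.00006°/2 = ±3e-05°, of the stored one.
At latitude 49.488° a degree of longitude spans 110574 m × cos 49.488° = 110574 × 0.6496 ≈ 71829.7 m.
Maximum E–W displacement: 3e-05 × 71829.7 = 2.15489 m.

2 metres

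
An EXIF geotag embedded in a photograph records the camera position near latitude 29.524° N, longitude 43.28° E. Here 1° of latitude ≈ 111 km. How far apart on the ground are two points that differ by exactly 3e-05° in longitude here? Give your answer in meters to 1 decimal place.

One degree of longitude here spans 111000 × cos 29.524° = 111000 × 0.8701 ≈ 96586.6 m; 3e-05° of that is 2.8976 m.

2.9 meters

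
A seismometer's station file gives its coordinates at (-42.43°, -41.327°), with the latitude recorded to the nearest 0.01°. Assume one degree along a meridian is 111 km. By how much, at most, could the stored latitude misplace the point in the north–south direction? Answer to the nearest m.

Rounding to 2 decimal places leaves the latitude within ±0.005° of the true value.
Along the meridian that is 0.005° × 111000 m/° = 555 m.

555 m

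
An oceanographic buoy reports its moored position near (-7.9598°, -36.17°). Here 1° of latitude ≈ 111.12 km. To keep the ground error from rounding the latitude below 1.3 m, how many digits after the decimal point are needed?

One degree of latitude covers 111120 m.
Rounding to N decimal places gives at most 0.5 × 10⁻ᴺ degrees of error, i.e. 0.5 × 10⁻ᴺ × 111120 m.
Setting 55560 × 10⁻ᴺ ≤ 1.3 gives 10ᴺ ≥ 4.274e+04, i.e. N ≥ 4.63.
N = 4 would give 5.56 m (too coarse); N = 5 gives 0.556 m ≤ 1.3 m.

5 decimal places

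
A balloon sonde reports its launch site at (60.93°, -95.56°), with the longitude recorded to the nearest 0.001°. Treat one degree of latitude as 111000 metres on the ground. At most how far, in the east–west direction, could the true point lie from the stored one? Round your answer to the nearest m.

Rounding to 3 decimal places leaves the longitude within ±0.0005° of the true value.
One degree of longitude at 60.93° is 111000 × cos 60.93° ≈ 111000 × 0.4859 = 53932.4 m.
Maximum E–W displacement: 0.0005 × 53932.4 = 26.9662 m.

27 m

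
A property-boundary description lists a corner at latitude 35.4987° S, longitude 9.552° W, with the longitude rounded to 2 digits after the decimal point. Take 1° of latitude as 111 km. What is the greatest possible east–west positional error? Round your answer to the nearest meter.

Rounding to 2 decimal places leaves the longitude within ±0.005° of the true value.
Parallels shrink by cos φ, so at 35.4987° a degree of longitude is 111000 × 0.8141 ≈ 90368.3 m.
East–west error: 0.005° × 90368.3 m/° ≈ 451.841 m.

452 meters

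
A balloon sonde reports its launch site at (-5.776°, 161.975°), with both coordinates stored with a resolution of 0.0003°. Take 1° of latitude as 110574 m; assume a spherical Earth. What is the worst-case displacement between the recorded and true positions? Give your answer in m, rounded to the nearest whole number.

With a 0.0003° grid the true value lies within half a step, ±0.0003°/2 = ±0.00015°, of the stored one.
N–S: 0.00015° × 110574 m/° = 16.5861 m.
Longitude error → 0.00015 × 110574 × cos 5.776° = 0.00015 × 110574 × 0.9949 ≈ 16.5019 m.
The two errors are perpendicular, so the maximum displacement is √(16.5861² + 16.5019²) ≈ 23.3968 m.

23 m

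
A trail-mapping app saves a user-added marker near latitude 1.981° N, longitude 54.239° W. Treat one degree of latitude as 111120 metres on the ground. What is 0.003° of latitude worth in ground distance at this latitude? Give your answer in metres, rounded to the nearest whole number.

333 metres

Along a meridian 0.003° is 0.003 × 111120 = 333.36 m.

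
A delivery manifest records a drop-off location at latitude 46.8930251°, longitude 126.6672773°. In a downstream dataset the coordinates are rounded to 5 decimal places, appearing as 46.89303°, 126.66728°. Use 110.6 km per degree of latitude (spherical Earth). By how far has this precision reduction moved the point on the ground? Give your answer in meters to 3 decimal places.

0.579 meters

Δlat = 46.8930251 − 46.89303 = -0.0000049°; Δlon = 126.6672773 − 126.66728 = -0.0000027°.
N–S: -0.0000049° × 110600 m/° = -0.54194 m.
E–W at 46.893°: -0.0000027° × 110600 × cos 46.893° = -0.0000027 × 110600 × 0.6834 ≈ -0.204066 m.
Combined displacement = (0.54194² + 0.204066²)^½ ≈ 0.579087 m.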